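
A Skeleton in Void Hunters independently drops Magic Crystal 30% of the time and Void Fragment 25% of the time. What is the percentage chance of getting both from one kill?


For independent events, P(both) = P(A) * P(B)
= 30% * 25%
= 750 / 100 %
= 7.5%

7.5%


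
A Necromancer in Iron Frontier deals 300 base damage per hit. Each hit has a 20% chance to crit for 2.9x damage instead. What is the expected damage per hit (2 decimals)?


E[dmg] = base * (1 + crit_chance * (crit_mult - 1))
cc as decimal = 20/100 = 0.2
cm - 1 = 2.9 - 1 = 1.9
Bonus factor = 0.2 * 1.9 = 0.38
Total multiplier = 1 + 0.38 = 1.38
Expected damage = 300 * 1.38 = 414.00

414.00 damage


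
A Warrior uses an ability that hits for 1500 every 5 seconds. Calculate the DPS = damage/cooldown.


DPS = damage / cooldown
= 1500 / 5
= 300.00

300.00 DPS


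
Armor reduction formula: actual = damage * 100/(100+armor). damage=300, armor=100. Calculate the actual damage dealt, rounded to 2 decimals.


actual = 300 * 100 / (100 + 100)
= 300 * 100 / 200
= 30000 / 200
= 150.00

150.00 damage


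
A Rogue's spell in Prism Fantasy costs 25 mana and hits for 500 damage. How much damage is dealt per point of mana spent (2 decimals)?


Efficiency = damage / mana
= 500 / 25
= 20.00

20.00 dmg/mana


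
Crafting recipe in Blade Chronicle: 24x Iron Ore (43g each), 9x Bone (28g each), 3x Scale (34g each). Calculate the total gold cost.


Cost breakdown:
  Iron Ore: 24 * 43 = 1032
  Bone: 9 * 28 = 252
  Scale: 3 * 34 = 102
Total = 1032 + 252 + 102 = 1386

1386 gold


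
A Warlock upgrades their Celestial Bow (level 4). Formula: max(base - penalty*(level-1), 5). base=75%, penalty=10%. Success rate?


raw_rate = 75 - 10 * (4 - 1)
= 75 - 10 * 3
= 75 - 30
= 45
Apply floor: max(45, 5) = 45%

45%


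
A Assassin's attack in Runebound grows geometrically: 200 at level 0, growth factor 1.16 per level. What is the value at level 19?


value = base * growth^level
= 200 * 1.16^19
= 200 * 16.776517
= 3355.30

3355.30 attack


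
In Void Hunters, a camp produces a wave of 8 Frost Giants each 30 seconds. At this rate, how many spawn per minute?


Spawns per minute = count * (60 / interval)
= 8 * (60 / 30)
= 8 * 2.0
= 16.0

16.0 per minute


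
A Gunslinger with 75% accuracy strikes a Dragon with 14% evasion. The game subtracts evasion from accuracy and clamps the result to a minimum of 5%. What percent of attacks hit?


accuracy - evasion = 75 - 14 = 61
Apply floor: max(61, 5) = 61
Hit chance = 61%

61%


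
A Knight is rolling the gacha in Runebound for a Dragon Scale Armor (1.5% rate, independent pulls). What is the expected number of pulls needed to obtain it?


Expected pulls for a geometric distribution = 1/p = 100 / rate%
= 100 / 1.5
= 66.67

66.67 pulls


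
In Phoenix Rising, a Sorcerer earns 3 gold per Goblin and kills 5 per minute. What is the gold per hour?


Gold per minute = 3 * 5 = 15
Gold per hour = 15 * 60 = 900

900 gold/hour


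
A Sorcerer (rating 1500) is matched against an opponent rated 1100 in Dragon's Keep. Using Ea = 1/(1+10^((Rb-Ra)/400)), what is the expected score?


Elo expected score: Ea = 1/(1 + 10^((Rb-Ra)/400))
Rb - Ra = 1100 - 1500 = -400
(Rb-Ra)/400 = -400/400 = -1.0
10^-1.0 = 0.1
Ea = 1/(1 + 0.1) = 1/1.1 = 0.9091

0.9091


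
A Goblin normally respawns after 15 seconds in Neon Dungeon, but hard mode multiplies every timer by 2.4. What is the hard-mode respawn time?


Respawn time = base * multiplier
= 15 * 2.4
= 36.0 seconds

36.0 seconds


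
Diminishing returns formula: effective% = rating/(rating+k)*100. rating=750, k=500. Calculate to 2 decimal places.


effective% = rating / (rating + k) * 100
= 750 / (750 + 500) * 100
= 750 / 1250 * 100
= 0.6 * 100
= 60.00%

60.00%


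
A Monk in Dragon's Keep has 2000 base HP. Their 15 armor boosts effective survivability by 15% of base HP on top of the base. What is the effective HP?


EHP = 2000 * (1 + 15/100)
= 2000 * (1 + 0.15)
= 2000 * 1.15
= 2300.0

2300.0 EHP


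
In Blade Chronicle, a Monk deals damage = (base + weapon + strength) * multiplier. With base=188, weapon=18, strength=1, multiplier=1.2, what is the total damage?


Sum base + weapon + str = 188 + 18 + 1 = 207
Multiply by 1.2:
207 * 1.2 = 248.4

248.4 damage


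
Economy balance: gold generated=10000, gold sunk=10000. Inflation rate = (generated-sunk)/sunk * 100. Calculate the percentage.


Net gold = 10000 - 10000 = 0
Inflation rate = net / sunk * 100 = 0 / 10000 * 100
= 0.0 * 100
= 0.00%

0.00%


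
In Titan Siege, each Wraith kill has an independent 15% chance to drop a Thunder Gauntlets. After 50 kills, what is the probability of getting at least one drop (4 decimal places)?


P(at least one) = 1 - P(none) = 1 - (1-p)^n
p = 15/100 = 0.15
1 - p = 0.85
(1 - p)^50 = 0.85^50 = 0.000296
P(at least one) = 1 - 0.000296 = 0.9997

0.9997


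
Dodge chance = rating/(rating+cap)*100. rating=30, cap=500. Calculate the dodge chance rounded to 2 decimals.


dodge% = 30 / (30 + 500) * 100
= 30 / 530 * 100
= 0.056604 * 100
= 5.66%

5.66%


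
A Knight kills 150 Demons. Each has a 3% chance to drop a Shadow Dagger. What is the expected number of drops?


Expected drops = kills * (drop_rate / 100)
= 150 * (3 / 100)
= 150 * 0.03
= 4.5

4.5 drops


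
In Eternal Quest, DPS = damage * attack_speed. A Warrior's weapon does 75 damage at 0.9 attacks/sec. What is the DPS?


DPS = damage * attack_speed
= 75 * 0.9
= 67.5

67.5 DPS


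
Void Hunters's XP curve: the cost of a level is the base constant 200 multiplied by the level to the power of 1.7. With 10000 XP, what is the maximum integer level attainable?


XP = 200 * level^1.7, so level = (XP / 200)^(1/1.7)
= (10000 / 200)^(1/1.7)
= 50.0^0.5882
= 9.9861
Floor: level = 9

level 9


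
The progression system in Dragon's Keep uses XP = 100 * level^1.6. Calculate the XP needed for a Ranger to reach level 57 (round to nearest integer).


XP = 100 * level^1.6
Substitute level = 57:
XP = 100 * 57^1.6
= 100 * 644.7625
= 64476

64476 XP


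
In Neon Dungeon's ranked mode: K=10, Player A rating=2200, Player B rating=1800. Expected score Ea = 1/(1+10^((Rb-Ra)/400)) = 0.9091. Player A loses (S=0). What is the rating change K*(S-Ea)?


Elo update: delta = K * (S - Ea), where S = 0 (loses)
S - Ea = 0 - 0.9091 = -0.9091
Rating change = 10 * -0.9091
= -9.09

-9.09 rating points


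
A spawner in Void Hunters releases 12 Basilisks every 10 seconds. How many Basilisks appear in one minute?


Spawns per minute = count * (60 / interval)
= 12 * (60 / 10)
= 12 * 6.0
= 72.0

72.0 per minute


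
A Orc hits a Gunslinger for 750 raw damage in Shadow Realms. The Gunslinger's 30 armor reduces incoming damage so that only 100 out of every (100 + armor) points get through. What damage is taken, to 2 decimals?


actual = 750 * 100 / (100 + 30)
= 750 * 100 / 130
= 75000 / 130
= 576.92

576.92 damage


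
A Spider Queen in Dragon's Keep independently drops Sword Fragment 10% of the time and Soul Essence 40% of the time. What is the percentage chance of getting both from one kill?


For independent events, P(both) = P(A) * P(B)
= 10% * 40%
= 400 / 100 %
= 4.0%

4.0%


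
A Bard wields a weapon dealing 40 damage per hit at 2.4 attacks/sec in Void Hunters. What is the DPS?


DPS = damage * attack_speed
= 40 * 2.4
= 96.0

96.0 DPS


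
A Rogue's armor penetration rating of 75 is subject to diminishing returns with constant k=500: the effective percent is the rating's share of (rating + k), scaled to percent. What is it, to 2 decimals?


effective% = rating / (rating + k) * 100
= 75 / (75 + 500) * 100
= 75 / 575 * 100
= 0.130435 * 100
= 13.04%

13.04%


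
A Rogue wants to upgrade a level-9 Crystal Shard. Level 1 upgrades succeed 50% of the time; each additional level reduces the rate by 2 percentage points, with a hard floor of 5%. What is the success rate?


raw_rate = 50 - 2 * (9 - 1)
= 50 - 2 * 8
= 50 - 16
= 34
Apply floor: max(34, 5) = 34%

34%


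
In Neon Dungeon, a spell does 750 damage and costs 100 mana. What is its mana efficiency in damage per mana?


Efficiency = damage / mana
= 750 / 100
= 7.50

7.50 dmg/mana


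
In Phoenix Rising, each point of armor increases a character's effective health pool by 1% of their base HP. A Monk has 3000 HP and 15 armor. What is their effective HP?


EHP = 3000 * (1 + 15/100)
= 3000 * (1 + 0.15)
= 3000 * 1.15
= 3450.0

3450.0 EHP


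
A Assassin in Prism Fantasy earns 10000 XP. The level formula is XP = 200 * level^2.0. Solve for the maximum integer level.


XP = 200 * level^2.0, so level = (XP / 200)^(1/2.0)
= (10000 / 200)^(1/2.0)
= 50.0^0.5
= 7.0711
Floor: level = 7

level 7


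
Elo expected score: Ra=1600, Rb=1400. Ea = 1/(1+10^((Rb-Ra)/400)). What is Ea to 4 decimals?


Elo expected score: Ea = 1/(1 + 10^((Rb-Ra)/400))
Rb - Ra = 1400 - 1600 = -200
(Rb-Ra)/400 = -200/400 = -0.5
10^-0.5 = 0.316228
Ea = 1/(1 + 0.316228) = 1/1.316228 = 0.7597

0.7597


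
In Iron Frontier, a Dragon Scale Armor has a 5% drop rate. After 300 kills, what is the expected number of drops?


Expected drops = kills * (drop_rate / 100)
= 300 * (5 / 100)
= 300 * 0.05
= 15.0

15.0 drops


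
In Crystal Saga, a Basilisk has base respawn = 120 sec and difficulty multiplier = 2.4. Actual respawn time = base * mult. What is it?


Respawn time = base * multiplier
= 120 * 2.4
= 288.0 seconds

288.0 seconds


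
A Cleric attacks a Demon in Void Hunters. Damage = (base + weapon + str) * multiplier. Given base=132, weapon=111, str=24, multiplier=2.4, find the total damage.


Sum base + weapon + str = 132 + 111 + 24 = 267
Multiply by 2.4:
267 * 2.4 = 640.8

640.8 damage


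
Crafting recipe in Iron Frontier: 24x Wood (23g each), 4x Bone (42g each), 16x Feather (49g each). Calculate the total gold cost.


Cost breakdown:
  Wood: 24 * 23 = 552
  Bone: 4 * 42 = 168
  Feather: 16 * 49 = 784
Total = 552 + 168 + 784 = 1504

1504 gold


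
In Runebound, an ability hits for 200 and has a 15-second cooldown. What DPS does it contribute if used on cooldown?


DPS = damage / cooldown
= 200 / 15
= 13.33

13.33 DPS


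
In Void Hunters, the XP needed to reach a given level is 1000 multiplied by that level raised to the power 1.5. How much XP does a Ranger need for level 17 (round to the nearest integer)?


XP = 1000 * level^1.5
Substitute level = 17:
XP = 1000 * 17^1.5
= 1000 * 70.0928
= 70093

70093 XP


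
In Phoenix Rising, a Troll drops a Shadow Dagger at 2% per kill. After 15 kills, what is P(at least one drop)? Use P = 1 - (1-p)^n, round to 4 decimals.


P(at least one) = 1 - P(none) = 1 - (1-p)^n
p = 2/100 = 0.02
1 - p = 0.98
(1 - p)^15 = 0.98^15 = 0.738569
P(at least one) = 1 - 0.738569 = 0.2614

0.2614


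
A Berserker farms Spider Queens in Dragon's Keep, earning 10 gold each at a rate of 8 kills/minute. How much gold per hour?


Gold per minute = 10 * 8 = 80
Gold per hour = 80 * 60 = 4800

4800 gold/hour


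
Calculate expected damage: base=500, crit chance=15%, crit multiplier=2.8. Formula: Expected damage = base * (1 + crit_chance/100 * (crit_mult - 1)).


E[dmg] = base * (1 + crit_chance * (crit_mult - 1))
cc as decimal = 15/100 = 0.15
cm - 1 = 2.8 - 1 = 1.8
Bonus factor = 0.15 * 1.8 = 0.27
Total multiplier = 1 + 0.27 = 1.27
Expected damage = 500 * 1.27 = 635.00

635.00 damage


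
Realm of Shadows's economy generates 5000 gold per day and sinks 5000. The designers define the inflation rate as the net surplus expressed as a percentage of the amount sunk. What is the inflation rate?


Net gold = 5000 - 5000 = 0
Inflation rate = net / sunk * 100 = 0 / 5000 * 100
= 0.0 * 100
= 0.00%

0.00%


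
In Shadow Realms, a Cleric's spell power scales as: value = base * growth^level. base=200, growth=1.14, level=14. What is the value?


value = base * growth^level
= 200 * 1.14^14
= 200 * 6.261349
= 1252.27

1252.27 spell power


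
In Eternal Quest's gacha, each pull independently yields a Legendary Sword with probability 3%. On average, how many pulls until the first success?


Expected pulls for a geometric distribution = 1/p = 100 / rate%
= 100 / 3
= 33.33

33.33 pulls


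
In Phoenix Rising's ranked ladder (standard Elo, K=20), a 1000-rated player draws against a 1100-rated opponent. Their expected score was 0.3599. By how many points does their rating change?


Elo update: delta = K * (S - Ea), where S = 0.5 (draws)
S - Ea = 0.5 - 0.3599 = 0.1401
Rating change = 20 * 0.1401
= 2.80

2.80 rating points


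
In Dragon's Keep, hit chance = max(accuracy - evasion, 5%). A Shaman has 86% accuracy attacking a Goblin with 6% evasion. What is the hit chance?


accuracy - evasion = 86 - 6 = 80
Apply floor: max(80, 5) = 80
Hit chance = 80%

80%


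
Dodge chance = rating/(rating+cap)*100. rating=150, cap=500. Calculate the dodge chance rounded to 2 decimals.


dodge% = 150 / (150 + 500) * 100
= 150 / 650 * 100
= 0.230769 * 100
= 23.08%

23.08%


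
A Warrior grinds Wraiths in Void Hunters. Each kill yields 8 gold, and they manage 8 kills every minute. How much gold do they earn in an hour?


Gold per minute = 8 * 8 = 64
Gold per hour = 64 * 60 = 3840

3840 gold/hour


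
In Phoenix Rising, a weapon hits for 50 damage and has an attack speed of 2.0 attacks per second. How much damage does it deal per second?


DPS = damage * attack_speed
= 50 * 2.0
= 100.0

100.0 DPS


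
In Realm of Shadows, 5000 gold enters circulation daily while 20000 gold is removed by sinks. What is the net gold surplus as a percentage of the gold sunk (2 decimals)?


Net gold = 5000 - 20000 = -15000
Inflation rate = net / sunk * 100 = -15000 / 20000 * 100
= -0.75 * 100
= -75.00%

-75.00%


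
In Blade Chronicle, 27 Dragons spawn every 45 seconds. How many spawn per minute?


Spawns per minute = count * (60 / interval)
= 27 * (60 / 45)
= 27 * 1.3333
= 36.0

36.0 per minute


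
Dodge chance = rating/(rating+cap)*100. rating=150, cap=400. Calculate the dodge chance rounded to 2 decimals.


dodge% = 150 / (150 + 400) * 100
= 150 / 550 * 100
= 0.272727 * 100
= 27.27%

27.27%


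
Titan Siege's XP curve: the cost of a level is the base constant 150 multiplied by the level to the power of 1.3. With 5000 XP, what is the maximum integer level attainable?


XP = 150 * level^1.3, so level = (XP / 150)^(1/1.3)
= (5000 / 150)^(1/1.3)
= 33.3333^0.7692
= 14.8404
Floor: level = 14

level 14


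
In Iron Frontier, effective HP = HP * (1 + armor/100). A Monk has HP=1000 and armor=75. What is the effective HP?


EHP = 1000 * (1 + 75/100)
= 1000 * (1 + 0.75)
= 1000 * 1.75
= 1750.0

1750.0 EHP


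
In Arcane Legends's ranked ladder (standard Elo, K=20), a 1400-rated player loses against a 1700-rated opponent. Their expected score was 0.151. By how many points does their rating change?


Elo update: delta = K * (S - Ea), where S = 0 (loses)
S - Ea = 0 - 0.151 = -0.151
Rating change = 20 * -0.151
= -3.02

-3.02 rating points


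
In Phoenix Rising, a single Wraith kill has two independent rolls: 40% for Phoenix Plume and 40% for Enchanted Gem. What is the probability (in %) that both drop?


For independent events, P(both) = P(A) * P(B)
= 40% * 40%
= 1600 / 100 %
= 16.0%

16.0%


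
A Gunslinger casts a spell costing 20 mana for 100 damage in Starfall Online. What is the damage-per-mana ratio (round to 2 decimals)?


Efficiency = damage / mana
= 100 / 20
= 5.00

5.00 dmg/mana


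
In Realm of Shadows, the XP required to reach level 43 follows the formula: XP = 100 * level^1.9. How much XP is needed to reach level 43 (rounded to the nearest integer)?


XP = 100 * level^1.9
Substitute level = 43:
XP = 100 * 43^1.9
= 100 * 1269.3754
= 126938

126938 XP


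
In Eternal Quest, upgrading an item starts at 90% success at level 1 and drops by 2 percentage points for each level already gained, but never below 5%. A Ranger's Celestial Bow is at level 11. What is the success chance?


raw_rate = 90 - 2 * (11 - 1)
= 90 - 2 * 10
= 90 - 20
= 70
Apply floor: max(70, 5) = 70%

70%


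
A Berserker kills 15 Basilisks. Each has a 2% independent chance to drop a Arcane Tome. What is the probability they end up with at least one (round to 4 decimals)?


P(at least one) = 1 - P(none) = 1 - (1-p)^n
p = 2/100 = 0.02
1 - p = 0.98
(1 - p)^15 = 0.98^15 = 0.738569
P(at least one) = 1 - 0.738569 = 0.2614

0.2614


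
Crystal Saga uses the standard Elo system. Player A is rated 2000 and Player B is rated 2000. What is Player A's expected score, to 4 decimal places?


Elo expected score: Ea = 1/(1 + 10^((Rb-Ra)/400))
Rb - Ra = 2000 - 2000 = 0
(Rb-Ra)/400 = 0/400 = 0.0
10^0.0 = 1.0
Ea = 1/(1 + 1.0) = 1/2.0 = 0.5000

0.5000


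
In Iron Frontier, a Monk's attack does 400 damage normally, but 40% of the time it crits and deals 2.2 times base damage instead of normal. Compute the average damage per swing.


E[dmg] = base * (1 + crit_chance * (crit_mult - 1))
cc as decimal = 40/100 = 0.4
cm - 1 = 2.2 - 1 = 1.2
Bonus factor = 0.4 * 1.2 = 0.48
Total multiplier = 1 + 0.48 = 1.48
Expected damage = 400 * 1.48 = 592.00

592.00 damage


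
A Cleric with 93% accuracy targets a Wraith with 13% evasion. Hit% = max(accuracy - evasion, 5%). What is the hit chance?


accuracy - evasion = 93 - 13 = 80
Apply floor: max(80, 5) = 80
Hit chance = 80%

80%


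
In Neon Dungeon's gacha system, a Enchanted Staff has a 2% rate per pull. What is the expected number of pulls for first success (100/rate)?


Expected pulls for a geometric distribution = 1/p = 100 / rate%
= 100 / 2
= 50.0

50.0 pulls


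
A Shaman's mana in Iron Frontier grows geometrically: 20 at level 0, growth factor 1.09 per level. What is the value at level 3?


value = base * growth^level
= 20 * 1.09^3
= 20 * 1.295029
= 25.90

25.90 mana


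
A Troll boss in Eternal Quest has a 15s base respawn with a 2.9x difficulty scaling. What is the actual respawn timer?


Respawn time = base * multiplier
= 15 * 2.9
= 43.5 seconds

43.5 seconds


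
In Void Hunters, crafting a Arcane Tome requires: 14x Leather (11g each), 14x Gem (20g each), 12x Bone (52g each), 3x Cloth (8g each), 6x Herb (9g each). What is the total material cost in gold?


Cost breakdown:
  Leather: 14 * 11 = 154
  Gem: 14 * 20 = 280
  Bone: 12 * 52 = 624
  Cloth: 3 * 8 = 24
  Herb: 6 * 9 = 54
Total = 154 + 280 + 624 + 24 + 54 = 1136

1136 gold


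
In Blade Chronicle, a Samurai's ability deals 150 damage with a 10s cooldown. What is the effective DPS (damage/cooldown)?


DPS = damage / cooldown
= 150 / 10
= 15.00

15.00 DPS


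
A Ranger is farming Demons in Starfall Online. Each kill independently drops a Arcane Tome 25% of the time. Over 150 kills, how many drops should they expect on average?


Expected drops = kills * (drop_rate / 100)
= 150 * (25 / 100)
= 150 * 0.25
= 37.5

37.5 drops


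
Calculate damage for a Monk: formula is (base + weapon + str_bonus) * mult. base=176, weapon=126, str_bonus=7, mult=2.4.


Sum base + weapon + str = 176 + 126 + 7 = 309
Multiply by 2.4:
309 * 2.4 = 741.6

741.6 damage


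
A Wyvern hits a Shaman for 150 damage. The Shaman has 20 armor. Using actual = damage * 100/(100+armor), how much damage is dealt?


actual = 150 * 100 / (100 + 20)
= 150 * 100 / 120
= 15000 / 120
= 125.00

125.00 damage


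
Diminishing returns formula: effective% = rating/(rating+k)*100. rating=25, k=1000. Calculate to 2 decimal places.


effective% = rating / (rating + k) * 100
= 25 / (25 + 1000) * 100
= 25 / 1025 * 100
= 0.02439 * 100
= 2.44%

2.44%


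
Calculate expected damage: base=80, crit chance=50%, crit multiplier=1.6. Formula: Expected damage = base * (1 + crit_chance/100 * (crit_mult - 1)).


E[dmg] = base * (1 + crit_chance * (crit_mult - 1))
cc as decimal = 50/100 = 0.5
cm - 1 = 1.6 - 1 = 0.6
Bonus factor = 0.5 * 0.6 = 0.3
Total multiplier = 1 + 0.3 = 1.3
Expected damage = 80 * 1.3 = 104.00

104.00 damage


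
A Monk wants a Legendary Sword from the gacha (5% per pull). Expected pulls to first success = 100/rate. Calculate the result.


Expected pulls for a geometric distribution = 1/p = 100 / rate%
= 100 / 5
= 20.0

20.0 pulls


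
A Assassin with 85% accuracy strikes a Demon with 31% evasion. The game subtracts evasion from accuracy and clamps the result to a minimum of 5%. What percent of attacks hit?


accuracy - evasion = 85 - 31 = 54
Apply floor: max(54, 5) = 54
Hit chance = 54%

54%


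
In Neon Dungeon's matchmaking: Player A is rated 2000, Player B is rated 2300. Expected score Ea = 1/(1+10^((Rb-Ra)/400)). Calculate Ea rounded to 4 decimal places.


Elo expected score: Ea = 1/(1 + 10^((Rb-Ra)/400))
Rb - Ra = 2300 - 2000 = 300
(Rb-Ra)/400 = 300/400 = 0.75
10^0.75 = 5.623413
Ea = 1/(1 + 5.623413) = 1/6.623413 = 0.1510

0.1510


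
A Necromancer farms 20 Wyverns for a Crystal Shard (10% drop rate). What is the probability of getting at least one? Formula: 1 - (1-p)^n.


P(at least one) = 1 - P(none) = 1 - (1-p)^n
p = 10/100 = 0.1
1 - p = 0.9
(1 - p)^20 = 0.9^20 = 0.121577
P(at least one) = 1 - 0.121577 = 0.8784

0.8784


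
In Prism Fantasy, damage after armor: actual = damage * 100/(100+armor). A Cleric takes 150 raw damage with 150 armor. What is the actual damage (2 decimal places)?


actual = 150 * 100 / (100 + 150)
= 150 * 100 / 250
= 15000 / 250
= 60.00

60.00 damage


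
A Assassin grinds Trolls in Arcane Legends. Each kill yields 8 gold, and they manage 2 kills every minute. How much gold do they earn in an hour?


Gold per minute = 8 * 2 = 16
Gold per hour = 16 * 60 = 960

960 gold/hour


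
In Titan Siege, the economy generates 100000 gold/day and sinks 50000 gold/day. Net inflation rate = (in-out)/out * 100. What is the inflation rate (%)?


Net gold = 100000 - 50000 = 50000
Inflation rate = net / sunk * 100 = 50000 / 50000 * 100
= 1.0 * 100
= 100.00%

100.00%


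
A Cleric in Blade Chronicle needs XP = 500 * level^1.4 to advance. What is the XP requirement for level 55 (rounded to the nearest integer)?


XP = 500 * level^1.4
Substitute level = 55:
XP = 500 * 55^1.4
= 500 * 273.217
= 136609

136609 XP


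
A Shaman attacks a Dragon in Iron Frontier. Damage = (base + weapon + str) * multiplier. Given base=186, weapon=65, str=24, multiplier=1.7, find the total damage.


Sum base + weapon + str = 186 + 65 + 24 = 275
Multiply by 1.7:
275 * 1.7 = 467.5

467.5 damage


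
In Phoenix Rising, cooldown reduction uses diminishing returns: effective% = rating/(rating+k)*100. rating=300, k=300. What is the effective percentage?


effective% = rating / (rating + k) * 100
= 300 / (300 + 300) * 100
= 300 / 600 * 100
= 0.5 * 100
= 50.00%

50.00%


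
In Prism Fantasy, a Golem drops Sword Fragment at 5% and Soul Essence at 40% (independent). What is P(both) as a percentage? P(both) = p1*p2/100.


For independent events, P(both) = P(A) * P(B)
= 5% * 40%
= 200 / 100 %
= 2.0%

2.0%


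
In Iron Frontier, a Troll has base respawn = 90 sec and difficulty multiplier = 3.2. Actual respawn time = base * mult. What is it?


Respawn time = base * multiplier
= 90 * 3.2
= 288.0 seconds

288.0 seconds


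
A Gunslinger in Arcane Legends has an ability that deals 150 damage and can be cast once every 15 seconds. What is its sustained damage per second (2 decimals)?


DPS = damage / cooldown
= 150 / 15
= 10.00

10.00 DPS


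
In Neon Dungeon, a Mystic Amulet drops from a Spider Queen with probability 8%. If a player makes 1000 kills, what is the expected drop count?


Expected drops = kills * (drop_rate / 100)
= 1000 * (8 / 100)
= 1000 * 0.08
= 80.0

80.0 drops


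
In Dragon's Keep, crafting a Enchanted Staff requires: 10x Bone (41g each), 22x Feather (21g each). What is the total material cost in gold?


Cost breakdown:
  Bone: 10 * 41 = 410
  Feather: 22 * 21 = 462
Total = 410 + 462 = 872

872 gold


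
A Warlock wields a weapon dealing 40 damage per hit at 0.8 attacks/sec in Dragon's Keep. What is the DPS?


DPS = damage * attack_speed
= 40 * 0.8
= 32.0

32.0 DPS


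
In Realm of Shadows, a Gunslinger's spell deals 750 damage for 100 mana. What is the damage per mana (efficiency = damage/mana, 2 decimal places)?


Efficiency = damage / mana
= 750 / 100
= 7.50

7.50 dmg/mana


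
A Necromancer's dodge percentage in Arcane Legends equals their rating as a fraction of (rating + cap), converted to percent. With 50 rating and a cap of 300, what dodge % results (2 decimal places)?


dodge% = 50 / (50 + 300) * 100
= 50 / 350 * 100
= 0.142857 * 100
= 14.29%

14.29%


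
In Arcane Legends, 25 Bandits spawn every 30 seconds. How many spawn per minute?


Spawns per minute = count * (60 / interval)
= 25 * (60 / 30)
= 25 * 2.0
= 50.0

50.0 per minute


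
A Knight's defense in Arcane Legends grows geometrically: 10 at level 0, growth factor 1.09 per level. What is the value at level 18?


value = base * growth^level
= 10 * 1.09^18
= 10 * 4.71712
= 47.17

47.17 defense


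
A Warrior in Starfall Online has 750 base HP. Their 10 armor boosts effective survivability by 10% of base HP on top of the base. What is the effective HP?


EHP = 750 * (1 + 10/100)
= 750 * (1 + 0.1)
= 750 * 1.1
= 825.0

825.0 EHP


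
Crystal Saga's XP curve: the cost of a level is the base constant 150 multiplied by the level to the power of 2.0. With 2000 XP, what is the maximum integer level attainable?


XP = 150 * level^2.0, so level = (XP / 150)^(1/2.0)
= (2000 / 150)^(1/2.0)
= 13.3333^0.5
= 3.6515
Floor: level = 3

level 3


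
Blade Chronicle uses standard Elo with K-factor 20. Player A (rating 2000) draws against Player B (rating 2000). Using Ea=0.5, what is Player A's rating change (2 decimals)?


Elo update: delta = K * (S - Ea), where S = 0.5 (draws)
S - Ea = 0.5 - 0.5 = 0.0
Rating change = 20 * 0.0
= 0.00

0.00 rating points


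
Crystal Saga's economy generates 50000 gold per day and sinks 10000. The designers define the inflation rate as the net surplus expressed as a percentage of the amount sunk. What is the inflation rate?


Net gold = 50000 - 10000 = 40000
Inflation rate = net / sunk * 100 = 40000 / 10000 * 100
= 4.0 * 100
= 400.00%

400.00%


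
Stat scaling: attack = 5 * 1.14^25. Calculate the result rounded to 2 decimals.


value = base * growth^level
= 5 * 1.14^25
= 5 * 26.461916
= 132.31

132.31 attack


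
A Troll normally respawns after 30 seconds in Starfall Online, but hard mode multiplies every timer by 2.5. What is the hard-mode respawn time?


Respawn time = base * multiplier
= 30 * 2.5
= 75.0 seconds

75.0 seconds


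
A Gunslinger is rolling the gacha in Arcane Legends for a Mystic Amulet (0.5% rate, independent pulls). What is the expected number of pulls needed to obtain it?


Expected pulls for a geometric distribution = 1/p = 100 / rate%
= 100 / 0.5
= 200.0

200.0 pulls


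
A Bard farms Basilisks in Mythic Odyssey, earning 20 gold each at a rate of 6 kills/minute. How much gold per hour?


Gold per minute = 20 * 6 = 120
Gold per hour = 120 * 60 = 7200

7200 gold/hour


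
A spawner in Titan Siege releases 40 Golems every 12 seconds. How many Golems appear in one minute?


Spawns per minute = count * (60 / interval)
= 40 * (60 / 12)
= 40 * 5.0
= 200.0

200.0 per minute


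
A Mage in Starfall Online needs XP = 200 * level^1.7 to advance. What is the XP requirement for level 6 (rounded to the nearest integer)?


XP = 200 * level^1.7
Substitute level = 6:
XP = 200 * 6^1.7
= 200 * 21.0309
= 4206

4206 XP


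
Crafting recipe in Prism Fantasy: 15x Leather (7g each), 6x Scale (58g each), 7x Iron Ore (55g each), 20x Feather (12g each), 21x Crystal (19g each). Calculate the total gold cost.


Cost breakdown:
  Leather: 15 * 7 = 105
  Scale: 6 * 58 = 348
  Iron Ore: 7 * 55 = 385
  Feather: 20 * 12 = 240
  Crystal: 21 * 19 = 399
Total = 105 + 348 + 385 + 240 + 399 = 1477

1477 gold


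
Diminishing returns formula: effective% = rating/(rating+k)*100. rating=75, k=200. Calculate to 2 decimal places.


effective% = rating / (rating + k) * 100
= 75 / (75 + 200) * 100
= 75 / 275 * 100
= 0.272727 * 100
= 27.27%

27.27%


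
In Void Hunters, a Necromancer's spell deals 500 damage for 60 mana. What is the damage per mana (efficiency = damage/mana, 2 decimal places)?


Efficiency = damage / mana
= 500 / 60
= 8.33

8.33 dmg/mana


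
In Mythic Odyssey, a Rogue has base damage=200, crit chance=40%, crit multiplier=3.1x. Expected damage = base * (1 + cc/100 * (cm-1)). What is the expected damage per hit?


E[dmg] = base * (1 + crit_chance * (crit_mult - 1))
cc as decimal = 40/100 = 0.4
cm - 1 = 3.1 - 1 = 2.1
Bonus factor = 0.4 * 2.1 = 0.84
Total multiplier = 1 + 0.84 = 1.84
Expected damage = 200 * 1.84 = 368.00

368.00 damage


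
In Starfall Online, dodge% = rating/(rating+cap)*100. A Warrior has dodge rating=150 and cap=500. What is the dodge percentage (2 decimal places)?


dodge% = 150 / (150 + 500) * 100
= 150 / 650 * 100
= 0.230769 * 100
= 23.08%

23.08%


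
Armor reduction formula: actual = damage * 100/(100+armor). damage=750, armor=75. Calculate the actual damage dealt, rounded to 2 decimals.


actual = 750 * 100 / (100 + 75)
= 750 * 100 / 175
= 75000 / 175
= 428.57

428.57 damage


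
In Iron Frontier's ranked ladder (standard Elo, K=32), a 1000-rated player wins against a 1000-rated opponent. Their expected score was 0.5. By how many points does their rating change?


Elo update: delta = K * (S - Ea), where S = 1 (wins)
S - Ea = 1 - 0.5 = 0.5
Rating change = 32 * 0.5
= 16.00

16.00 rating points


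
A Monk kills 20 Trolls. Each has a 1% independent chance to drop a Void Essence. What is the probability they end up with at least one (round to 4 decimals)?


P(at least one) = 1 - P(none) = 1 - (1-p)^n
p = 1/100 = 0.01
1 - p = 0.99
(1 - p)^20 = 0.99^20 = 0.817907
P(at least one) = 1 - 0.817907 = 0.1821

0.1821


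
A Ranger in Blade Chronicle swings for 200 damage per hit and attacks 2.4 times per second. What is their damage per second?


DPS = damage * attack_speed
= 200 * 2.4
= 480.0

480.0 DPS


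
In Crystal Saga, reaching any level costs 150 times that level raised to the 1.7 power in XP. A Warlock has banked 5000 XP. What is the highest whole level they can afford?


XP = 150 * level^1.7, so level = (XP / 150)^(1/1.7)
= (5000 / 150)^(1/1.7)
= 33.3333^0.5882
= 7.867
Floor: level = 7

level 7


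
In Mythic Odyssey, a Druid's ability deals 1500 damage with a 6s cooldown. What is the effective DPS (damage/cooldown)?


DPS = damage / cooldown
= 1500 / 6
= 250.00

250.00 DPS


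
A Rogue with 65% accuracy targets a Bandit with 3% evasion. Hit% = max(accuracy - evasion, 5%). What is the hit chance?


accuracy - evasion = 65 - 3 = 62
Apply floor: max(62, 5) = 62
Hit chance = 62%

62%


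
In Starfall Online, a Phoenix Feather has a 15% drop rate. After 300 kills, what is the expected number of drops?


Expected drops = kills * (drop_rate / 100)
= 300 * (15 / 100)
= 300 * 0.15
= 45.0

45.0 drops


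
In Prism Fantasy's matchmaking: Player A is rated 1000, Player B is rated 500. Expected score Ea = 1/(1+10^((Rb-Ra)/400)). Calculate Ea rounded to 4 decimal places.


Elo expected score: Ea = 1/(1 + 10^((Rb-Ra)/400))
Rb - Ra = 500 - 1000 = -500
(Rb-Ra)/400 = -500/400 = -1.25
10^-1.25 = 0.056234
Ea = 1/(1 + 0.056234) = 1/1.056234 = 0.9468

0.9468


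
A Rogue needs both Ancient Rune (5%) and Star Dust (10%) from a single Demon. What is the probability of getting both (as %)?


For independent events, P(both) = P(A) * P(B)
= 5% * 10%
= 50 / 100 %
= 0.5%

0.5%


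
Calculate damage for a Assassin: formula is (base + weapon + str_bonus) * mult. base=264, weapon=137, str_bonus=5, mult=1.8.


Sum base + weapon + str = 264 + 137 + 5 = 406
Multiply by 1.8:
406 * 1.8 = 730.8

730.8 damage


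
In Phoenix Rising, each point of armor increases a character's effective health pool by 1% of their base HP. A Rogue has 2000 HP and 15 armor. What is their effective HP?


EHP = 2000 * (1 + 15/100)
= 2000 * (1 + 0.15)
= 2000 * 1.15
= 2300.0

2300.0 EHP


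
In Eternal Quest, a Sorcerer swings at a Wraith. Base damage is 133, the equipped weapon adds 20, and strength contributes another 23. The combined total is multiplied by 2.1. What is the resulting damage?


Sum base + weapon + str = 133 + 20 + 23 = 176
Multiply by 2.1:
176 * 2.1 = 369.6

369.6 damage


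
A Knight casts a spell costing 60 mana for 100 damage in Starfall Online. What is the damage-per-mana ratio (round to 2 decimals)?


Efficiency = damage / mana
= 100 / 60
= 1.67

1.67 dmg/mana


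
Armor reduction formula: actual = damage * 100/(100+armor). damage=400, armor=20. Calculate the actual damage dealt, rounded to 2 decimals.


actual = 400 * 100 / (100 + 20)
= 400 * 100 / 120
= 40000 / 120
= 333.33

333.33 damage


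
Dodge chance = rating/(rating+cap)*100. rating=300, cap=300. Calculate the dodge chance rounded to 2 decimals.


dodge% = 300 / (300 + 300) * 100
= 300 / 600 * 100
= 0.5 * 100
= 50.00%

50.00%


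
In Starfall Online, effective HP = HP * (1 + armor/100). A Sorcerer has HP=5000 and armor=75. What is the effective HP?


EHP = 5000 * (1 + 75/100)
= 5000 * (1 + 0.75)
= 5000 * 1.75
= 8750.0

8750.0 EHP


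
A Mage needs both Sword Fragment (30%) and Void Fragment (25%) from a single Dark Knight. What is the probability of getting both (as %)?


For independent events, P(both) = P(A) * P(B)
= 30% * 25%
= 750 / 100 %
= 7.5%

7.5%


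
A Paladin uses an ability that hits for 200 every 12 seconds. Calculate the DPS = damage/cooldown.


DPS = damage / cooldown
= 200 / 12
= 16.67

16.67 DPS


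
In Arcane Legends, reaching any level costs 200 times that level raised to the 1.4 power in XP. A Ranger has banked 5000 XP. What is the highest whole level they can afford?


XP = 200 * level^1.4, so level = (XP / 200)^(1/1.4)
= (5000 / 200)^(1/1.4)
= 25.0^0.7143
= 9.9662
Floor: level = 9

level 9


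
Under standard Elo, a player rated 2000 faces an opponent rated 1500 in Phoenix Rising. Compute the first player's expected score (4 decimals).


Elo expected score: Ea = 1/(1 + 10^((Rb-Ra)/400))
Rb - Ra = 1500 - 2000 = -500
(Rb-Ra)/400 = -500/400 = -1.25
10^-1.25 = 0.056234
Ea = 1/(1 + 0.056234) = 1/1.056234 = 0.9468

0.9468


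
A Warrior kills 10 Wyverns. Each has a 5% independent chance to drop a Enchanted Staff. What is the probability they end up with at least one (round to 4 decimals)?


P(at least one) = 1 - P(none) = 1 - (1-p)^n
p = 5/100 = 0.05
1 - p = 0.95
(1 - p)^10 = 0.95^10 = 0.598737
P(at least one) = 1 - 0.598737 = 0.4013

0.4013


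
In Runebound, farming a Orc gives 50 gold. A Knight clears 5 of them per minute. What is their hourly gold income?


Gold per minute = 50 * 5 = 250
Gold per hour = 250 * 60 = 15000

15000 gold/hour


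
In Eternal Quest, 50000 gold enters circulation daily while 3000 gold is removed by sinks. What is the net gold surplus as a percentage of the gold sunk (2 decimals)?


Net gold = 50000 - 3000 = 47000
Inflation rate = net / sunk * 100 = 47000 / 3000 * 100
= 15.666667 * 100
= 1566.67%

1566.67%


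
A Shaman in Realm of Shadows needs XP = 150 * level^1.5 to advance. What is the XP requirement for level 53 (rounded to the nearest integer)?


XP = 150 * level^1.5
Substitute level = 53:
XP = 150 * 53^1.5
= 150 * 385.8458
= 57877

57877 XP


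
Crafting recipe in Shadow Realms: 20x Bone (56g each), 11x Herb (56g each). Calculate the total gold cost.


Cost breakdown:
  Bone: 20 * 56 = 1120
  Herb: 11 * 56 = 616
Total = 1120 + 616 = 1736

1736 gold


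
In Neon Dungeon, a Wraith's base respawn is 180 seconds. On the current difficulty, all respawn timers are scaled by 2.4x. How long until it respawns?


Respawn time = base * multiplier
= 180 * 2.4
= 432.0 seconds

432.0 seconds


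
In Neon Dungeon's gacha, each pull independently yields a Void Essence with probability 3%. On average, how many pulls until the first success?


Expected pulls for a geometric distribution = 1/p = 100 / rate%
= 100 / 3
= 33.33

33.33 pulls


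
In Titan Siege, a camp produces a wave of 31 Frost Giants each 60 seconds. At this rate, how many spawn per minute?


Spawns per minute = count * (60 / interval)
= 31 * (60 / 60)
= 31 * 1.0
= 31.0

31.0 per minute


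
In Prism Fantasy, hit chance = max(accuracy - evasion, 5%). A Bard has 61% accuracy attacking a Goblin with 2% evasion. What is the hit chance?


accuracy - evasion = 61 - 2 = 59
Apply floor: max(59, 5) = 59
Hit chance = 59%

59%


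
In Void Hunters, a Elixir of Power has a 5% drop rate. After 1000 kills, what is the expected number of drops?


Expected drops = kills * (drop_rate / 100)
= 1000 * (5 / 100)
= 1000 * 0.05
= 50.0

50.0 drops


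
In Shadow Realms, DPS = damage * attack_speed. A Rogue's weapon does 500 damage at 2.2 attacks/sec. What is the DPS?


DPS = damage * attack_speed
= 500 * 2.2
= 1100.0

1100.0 DPS


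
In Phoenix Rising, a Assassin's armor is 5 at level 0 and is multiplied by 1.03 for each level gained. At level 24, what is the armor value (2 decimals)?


value = base * growth^level
= 5 * 1.03^24
= 5 * 2.032794
= 10.16

10.16 armor


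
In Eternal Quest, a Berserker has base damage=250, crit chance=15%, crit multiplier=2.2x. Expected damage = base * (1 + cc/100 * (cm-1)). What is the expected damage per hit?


E[dmg] = base * (1 + crit_chance * (crit_mult - 1))
cc as decimal = 15/100 = 0.15
cm - 1 = 2.2 - 1 = 1.2
Bonus factor = 0.15 * 1.2 = 0.18
Total multiplier = 1 + 0.18 = 1.18
Expected damage = 250 * 1.18 = 295.00

295.00 damage


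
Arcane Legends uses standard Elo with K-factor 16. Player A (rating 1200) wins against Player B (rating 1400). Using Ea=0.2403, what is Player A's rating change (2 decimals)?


Elo update: delta = K * (S - Ea), where S = 1 (wins)
S - Ea = 1 - 0.2403 = 0.7597
Rating change = 16 * 0.7597
= 12.16

12.16 rating points


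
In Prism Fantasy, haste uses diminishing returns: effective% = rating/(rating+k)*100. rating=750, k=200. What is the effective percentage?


effective% = rating / (rating + k) * 100
= 750 / (750 + 200) * 100
= 750 / 950 * 100
= 0.789474 * 100
= 78.95%

78.95%


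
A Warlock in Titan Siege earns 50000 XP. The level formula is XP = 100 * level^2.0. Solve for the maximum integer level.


XP = 100 * level^2.0, so level = (XP / 100)^(1/2.0)
= (50000 / 100)^(1/2.0)
= 500.0^0.5
= 22.3607
Floor: level = 22

level 22


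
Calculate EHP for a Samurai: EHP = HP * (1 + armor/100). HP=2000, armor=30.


EHP = 2000 * (1 + 30/100)
= 2000 * (1 + 0.3)
= 2000 * 1.3
= 2600.0

2600.0 EHP


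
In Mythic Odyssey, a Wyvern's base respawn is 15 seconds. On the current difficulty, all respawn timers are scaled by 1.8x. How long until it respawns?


Respawn time = base * multiplier
= 15 * 1.8
= 27.0 seconds

27.0 seconds


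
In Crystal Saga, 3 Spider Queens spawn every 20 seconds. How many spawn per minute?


Spawns per minute = count * (60 / interval)
= 3 * (60 / 20)
= 3 * 3.0
= 9.0

9.0 per minute


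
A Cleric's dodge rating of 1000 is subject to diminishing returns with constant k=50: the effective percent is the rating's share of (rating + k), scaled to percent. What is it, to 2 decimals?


effective% = rating / (rating + k) * 100
= 1000 / (1000 + 50) * 100
= 1000 / 1050 * 100
= 0.952381 * 100
= 95.24%

95.24%


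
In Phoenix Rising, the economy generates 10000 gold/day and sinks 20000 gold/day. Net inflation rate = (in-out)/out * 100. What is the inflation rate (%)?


Net gold = 10000 - 20000 = -10000
Inflation rate = net / sunk * 100 = -10000 / 20000 * 100
= -0.5 * 100
= -50.00%

-50.00%
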